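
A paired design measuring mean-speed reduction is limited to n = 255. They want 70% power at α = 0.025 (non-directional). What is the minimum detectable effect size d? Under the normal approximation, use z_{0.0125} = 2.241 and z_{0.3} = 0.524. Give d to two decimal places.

For a single sample (or paired design) of n = 255: d_min = (z_{α/2} + z_β)/√n.
z-sum = 2.241 + 0.524 = 2.765.
d_min = 2.765 / √255 = 2.765 / 15.969 = 0.173.

d_min ≈ 0.17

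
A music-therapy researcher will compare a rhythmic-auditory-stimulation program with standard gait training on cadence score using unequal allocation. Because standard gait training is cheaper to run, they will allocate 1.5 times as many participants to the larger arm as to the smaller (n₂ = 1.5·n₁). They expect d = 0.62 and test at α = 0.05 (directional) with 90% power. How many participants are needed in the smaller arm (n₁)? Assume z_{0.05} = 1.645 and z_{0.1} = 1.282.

With allocation ratio k = n₂/n₁ = 1.5, Var(x̄₁−x̄₂) = σ²(1/n₁ + 1/(k·n₁)) = σ²·(k+1)/(k·n₁).
So n₁ = (1 + 1/k)·((z_{α} + z_β)/d)² = 1.667 × (2.927/0.62)².
n₁ = 1.667 × 22.29 = 37.1.
Round up: n₁ = 38, giving n₂ = 1.5 × 38 = 57.

n₁ = 38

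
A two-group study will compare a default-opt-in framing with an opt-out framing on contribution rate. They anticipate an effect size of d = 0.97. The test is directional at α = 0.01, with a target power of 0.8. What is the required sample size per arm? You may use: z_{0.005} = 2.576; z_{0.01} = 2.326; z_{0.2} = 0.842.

n = 22 per group

For two independent groups with equal n: n = 2·((z_{α} + z_β) / d)².
z_{α} + z_β = 2.326 + 0.842 = 3.168.
n = 2 × (3.168 / 0.97)² = 2 × 3.266² = 2 × 10.67 = 21.3.
Round up to the next whole participant.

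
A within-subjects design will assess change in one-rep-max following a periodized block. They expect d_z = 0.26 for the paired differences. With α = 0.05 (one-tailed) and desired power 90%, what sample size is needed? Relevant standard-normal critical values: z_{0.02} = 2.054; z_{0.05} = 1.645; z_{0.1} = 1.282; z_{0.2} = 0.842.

For a paired (one-sample on differences) test: n = ((z_{α} + z_β) / d)².
z_{α} + z_β = 1.645 + 1.282 = 2.927.
n = (2.927 / 0.26)² = 11.258² = 126.74.
Round up.

n = 127 pairs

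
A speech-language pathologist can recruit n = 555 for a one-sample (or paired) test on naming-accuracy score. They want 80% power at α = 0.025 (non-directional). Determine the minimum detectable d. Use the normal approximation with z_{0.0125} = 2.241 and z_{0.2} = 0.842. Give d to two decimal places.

For a single sample (or paired design) of n = 555: d_min = (z_{α/2} + z_β)/√n.
z-sum = 2.241 + 0.842 = 3.083.
d_min = 3.083 / √555 = 3.083 / 23.558 = 0.131.

d_min ≈ 0.13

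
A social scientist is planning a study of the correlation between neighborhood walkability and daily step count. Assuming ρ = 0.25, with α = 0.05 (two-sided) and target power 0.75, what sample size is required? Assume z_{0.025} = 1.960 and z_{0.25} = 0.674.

n = 110

Fisher's z: C = ½·ln((1+r)/(1−r)) = ½·ln(1.6667) = 0.2554.
n = ((z_{α/2} + z_β)/C)² + 3.
(1.960 + 0.674) / 0.2554 = 2.634 / 0.2554 = 10.313.
n = 10.313² + 3 = 106.36 + 3 = 109.4.
Round up.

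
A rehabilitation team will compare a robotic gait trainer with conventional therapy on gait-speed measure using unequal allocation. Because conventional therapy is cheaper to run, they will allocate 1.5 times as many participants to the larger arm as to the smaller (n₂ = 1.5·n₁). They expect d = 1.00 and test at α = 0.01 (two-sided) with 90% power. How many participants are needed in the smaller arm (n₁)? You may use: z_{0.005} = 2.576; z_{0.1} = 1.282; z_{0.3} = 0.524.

n₁ = 25

With allocation ratio k = n₂/n₁ = 1.5, Var(x̄₁−x̄₂) = σ²(1/n₁ + 1/(k·n₁)) = σ²·(k+1)/(k·n₁).
So n₁ = (1 + 1/k)·((z_{α/2} + z_β)/d)² = 1.667 × (3.858/1.00)².
n₁ = 1.667 × 14.88 = 24.8.
Round up: n₁ = 25, giving n₂ = ⌈1.5 × 25⌉ = ⌈37.5⌉ = 38.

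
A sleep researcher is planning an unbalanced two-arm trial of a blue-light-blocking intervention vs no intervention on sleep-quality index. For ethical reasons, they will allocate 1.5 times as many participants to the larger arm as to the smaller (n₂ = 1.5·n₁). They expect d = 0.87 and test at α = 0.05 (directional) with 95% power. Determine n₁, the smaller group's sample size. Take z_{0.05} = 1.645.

With allocation ratio k = n₂/n₁ = 1.5, Var(x̄₁−x̄₂) = σ²(1/n₁ + 1/(k·n₁)) = σ²·(k+1)/(k·n₁).
So n₁ = (1 + 1/k)·((z_{α} + z_β)/d)² = 1.667 × (3.290/0.87)².
n₁ = 1.667 × 14.30 = 23.8.
Round up: n₁ = 24, giving n₂ = 1.5 × 24 = 36.

n₁ = 24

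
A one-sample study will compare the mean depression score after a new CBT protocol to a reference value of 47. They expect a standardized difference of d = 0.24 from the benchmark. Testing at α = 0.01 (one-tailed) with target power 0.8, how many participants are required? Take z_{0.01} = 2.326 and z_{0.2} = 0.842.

n = 175

For a one-sample test: n = ((z_{α} + z_β) / d)².
z_{α} + z_β = 2.326 + 0.842 = 3.168.
n = (3.168 / 0.24)² = 13.200² = 174.24.
Round up.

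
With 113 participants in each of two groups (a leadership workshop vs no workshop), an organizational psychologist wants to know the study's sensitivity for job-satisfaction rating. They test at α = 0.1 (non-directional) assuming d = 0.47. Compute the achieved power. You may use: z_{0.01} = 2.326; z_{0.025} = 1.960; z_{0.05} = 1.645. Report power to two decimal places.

For two equal groups, power = Φ(d·√(n/2) − z_{α/2}).
d·√(n/2) = 0.47 × √(113/2) = 0.47 × 7.517 = 3.533.
z_β = 3.533 − 1.645 = 1.888.
Power = Φ(1.888) = 0.970.

power ≈ 0.97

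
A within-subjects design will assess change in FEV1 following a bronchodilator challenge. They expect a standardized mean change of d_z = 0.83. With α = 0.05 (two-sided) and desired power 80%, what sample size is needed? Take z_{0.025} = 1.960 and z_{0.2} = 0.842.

n = 12 pairs

For a paired (one-sample on differences) test: n = ((z_{α/2} + z_β) / d)².
z_{α/2} + z_β = 1.960 + 0.842 = 2.802.
n = (2.802 / 0.83)² = 3.376² = 11.40.
Round up.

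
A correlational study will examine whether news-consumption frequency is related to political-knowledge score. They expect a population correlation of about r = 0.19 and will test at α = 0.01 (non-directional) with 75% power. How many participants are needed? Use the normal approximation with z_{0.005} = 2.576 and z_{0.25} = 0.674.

Fisher's z: C = ½·ln((1+r)/(1−r)) = ½·ln(1.4691) = 0.1923.
n = ((z_{α/2} + z_β)/C)² + 3.
(2.576 + 0.674) / 0.1923 = 3.250 / 0.1923 = 16.901.
n = 16.901² + 3 = 285.63 + 3 = 288.6.
Round up.

n = 289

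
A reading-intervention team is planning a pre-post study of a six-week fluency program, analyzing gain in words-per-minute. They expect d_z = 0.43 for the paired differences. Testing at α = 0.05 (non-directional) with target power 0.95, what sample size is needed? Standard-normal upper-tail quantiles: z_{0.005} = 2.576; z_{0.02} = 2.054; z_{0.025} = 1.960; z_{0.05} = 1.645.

For a paired (one-sample on differences) test: n = ((z_{α/2} + z_β) / d)².
z_{α/2} + z_β = 1.960 + 1.645 = 3.605.
n = (3.605 / 0.43)² = 8.384² = 70.29.
Round up.

n = 71 pairs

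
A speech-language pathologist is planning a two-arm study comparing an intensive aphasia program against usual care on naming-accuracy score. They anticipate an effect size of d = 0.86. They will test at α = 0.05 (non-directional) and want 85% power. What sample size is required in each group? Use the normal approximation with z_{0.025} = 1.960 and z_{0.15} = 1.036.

For two independent groups with equal n: n = 2·((z_{α/2} + z_β) / d)².
z_{α/2} + z_β = 1.960 + 1.036 = 2.996.
n = 2 × (2.996 / 0.86)² = 2 × 3.484² = 2 × 12.14 = 24.3.
Round up to the next whole participant.

n = 25 per group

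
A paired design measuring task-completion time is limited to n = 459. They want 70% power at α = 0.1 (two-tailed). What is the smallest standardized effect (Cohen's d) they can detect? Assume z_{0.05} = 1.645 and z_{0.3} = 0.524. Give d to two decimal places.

d_min ≈ 0.10

For a single sample (or paired design) of n = 459: d_min = (z_{α/2} + z_β)/√n.
z-sum = 1.645 + 0.524 = 2.169.
d_min = 2.169 / √459 = 2.169 / 21.424 = 0.101.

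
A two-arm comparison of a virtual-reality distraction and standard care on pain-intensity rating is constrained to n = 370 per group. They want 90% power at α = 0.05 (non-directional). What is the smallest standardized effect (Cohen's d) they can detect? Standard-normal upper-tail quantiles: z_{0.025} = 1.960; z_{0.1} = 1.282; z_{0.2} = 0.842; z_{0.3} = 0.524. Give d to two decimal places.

For two independent groups of n = 370 each: d_min = (z_{α/2} + z_β)·√(2/n).
z-sum = 1.960 + 1.282 = 3.242.
d_min = 3.242 × √(2/370) = 3.242 × 0.0735 = 0.238.

d_min ≈ 0.24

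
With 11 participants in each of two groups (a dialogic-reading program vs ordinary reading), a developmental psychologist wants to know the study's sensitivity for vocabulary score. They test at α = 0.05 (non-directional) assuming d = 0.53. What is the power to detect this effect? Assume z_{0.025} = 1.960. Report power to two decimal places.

power ≈ 0.24

For two equal groups, power = Φ(d·√(n/2) − z_{α/2}).
d·√(n/2) = 0.53 × √(11/2) = 0.53 × 2.345 = 1.243.
z_β = 1.243 − 1.960 = -0.717.
Power = Φ(-0.717) = 0.237.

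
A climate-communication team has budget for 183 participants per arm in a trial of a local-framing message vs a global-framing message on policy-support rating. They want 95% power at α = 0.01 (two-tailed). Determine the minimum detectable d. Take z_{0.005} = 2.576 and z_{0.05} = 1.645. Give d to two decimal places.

For two independent groups of n = 183 each: d_min = (z_{α/2} + z_β)·√(2/n).
z-sum = 2.576 + 1.645 = 4.221.
d_min = 4.221 × √(2/183) = 4.221 × 0.1045 = 0.441.

d_min ≈ 0.44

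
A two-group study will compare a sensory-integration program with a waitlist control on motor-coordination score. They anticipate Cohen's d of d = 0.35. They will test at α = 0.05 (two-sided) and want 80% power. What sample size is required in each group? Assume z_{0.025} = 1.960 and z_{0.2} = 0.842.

n = 129 per group

For two independent groups with equal n: n = 2·((z_{α/2} + z_β) / d)².
z_{α/2} + z_β = 1.960 + 0.842 = 2.802.
n = 2 × (2.802 / 0.35)² = 2 × 8.006² = 2 × 64.09 = 128.2.
Round up to the next whole participant.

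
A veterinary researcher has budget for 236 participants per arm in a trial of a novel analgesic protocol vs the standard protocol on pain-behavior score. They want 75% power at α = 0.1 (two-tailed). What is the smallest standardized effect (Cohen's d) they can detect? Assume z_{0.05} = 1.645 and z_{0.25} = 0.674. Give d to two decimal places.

d_min ≈ 0.21

For two independent groups of n = 236 each: d_min = (z_{α/2} + z_β)·√(2/n).
z-sum = 1.645 + 0.674 = 2.319.
d_min = 2.319 × √(2/236) = 2.319 × 0.0921 = 0.213.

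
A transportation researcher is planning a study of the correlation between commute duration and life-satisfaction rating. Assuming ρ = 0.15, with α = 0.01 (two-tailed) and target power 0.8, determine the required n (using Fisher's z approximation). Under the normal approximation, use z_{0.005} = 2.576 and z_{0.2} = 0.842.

Fisher's z: C = ½·ln((1+r)/(1−r)) = ½·ln(1.3529) = 0.1511.
n = ((z_{α/2} + z_β)/C)² + 3.
(2.576 + 0.842) / 0.1511 = 3.418 / 0.1511 = 22.621.
n = 22.621² + 3 = 511.70 + 3 = 514.7.
Round up.

n = 515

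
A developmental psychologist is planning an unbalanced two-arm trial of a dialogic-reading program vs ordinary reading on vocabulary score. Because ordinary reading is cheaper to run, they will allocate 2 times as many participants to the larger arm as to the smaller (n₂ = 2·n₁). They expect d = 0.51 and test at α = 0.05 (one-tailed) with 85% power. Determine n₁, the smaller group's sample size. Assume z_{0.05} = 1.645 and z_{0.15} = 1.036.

With allocation ratio k = n₂/n₁ = 2, Var(x̄₁−x̄₂) = σ²(1/n₁ + 1/(k·n₁)) = σ²·(k+1)/(k·n₁).
So n₁ = (1 + 1/k)·((z_{α} + z_β)/d)² = 1.500 × (2.681/0.51)².
n₁ = 1.500 × 27.63 = 41.5.
Round up: n₁ = 42, giving n₂ = 2 × 42 = 84.

n₁ = 42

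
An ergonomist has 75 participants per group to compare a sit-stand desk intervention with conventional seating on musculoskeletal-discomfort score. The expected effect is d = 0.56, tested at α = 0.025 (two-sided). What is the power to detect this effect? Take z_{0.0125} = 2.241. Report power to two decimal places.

For two equal groups, power = Φ(d·√(n/2) − z_{α/2}).
d·√(n/2) = 0.56 × √(75/2) = 0.56 × 6.124 = 3.429.
z_β = 3.429 − 2.241 = 1.188.
Power = Φ(1.188) = 0.883.

power ≈ 0.88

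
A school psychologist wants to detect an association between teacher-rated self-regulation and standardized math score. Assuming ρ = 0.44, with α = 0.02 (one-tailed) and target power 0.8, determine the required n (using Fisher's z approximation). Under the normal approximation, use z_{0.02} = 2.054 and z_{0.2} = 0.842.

Fisher's z: C = ½·ln((1+r)/(1−r)) = ½·ln(2.5714) = 0.4722.
n = ((z_{α} + z_β)/C)² + 3.
(2.054 + 0.842) / 0.4722 = 2.896 / 0.4722 = 6.133.
n = 6.133² + 3 = 37.61 + 3 = 40.6.
Round up.

n = 41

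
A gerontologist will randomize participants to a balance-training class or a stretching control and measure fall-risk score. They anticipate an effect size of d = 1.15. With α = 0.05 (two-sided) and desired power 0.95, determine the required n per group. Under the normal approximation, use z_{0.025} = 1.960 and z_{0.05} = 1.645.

For two independent groups with equal n: n = 2·((z_{α/2} + z_β) / d)².
z_{α/2} + z_β = 1.960 + 1.645 = 3.605.
n = 2 × (3.605 / 1.15)² = 2 × 3.135² = 2 × 9.83 = 19.7.
Round up to the next whole participant.

n = 20 per group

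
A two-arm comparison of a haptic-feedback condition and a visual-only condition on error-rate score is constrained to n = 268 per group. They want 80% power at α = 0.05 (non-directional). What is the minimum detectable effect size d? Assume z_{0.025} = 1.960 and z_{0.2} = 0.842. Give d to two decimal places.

d_min ≈ 0.24

For two independent groups of n = 268 each: d_min = (z_{α/2} + z_β)·√(2/n).
z-sum = 1.960 + 0.842 = 2.802.
d_min = 2.802 × √(2/268) = 2.802 × 0.0864 = 0.242.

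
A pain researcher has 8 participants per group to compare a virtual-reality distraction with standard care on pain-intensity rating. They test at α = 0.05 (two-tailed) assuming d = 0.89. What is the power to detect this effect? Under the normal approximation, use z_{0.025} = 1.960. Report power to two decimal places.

power ≈ 0.43

For two equal groups, power = Φ(d·√(n/2) − z_{α/2}).
d·√(n/2) = 0.89 × √(8/2) = 0.89 × 2.000 = 1.780.
z_β = 1.780 − 1.960 = -0.180.
Power = Φ(-0.180) = 0.429.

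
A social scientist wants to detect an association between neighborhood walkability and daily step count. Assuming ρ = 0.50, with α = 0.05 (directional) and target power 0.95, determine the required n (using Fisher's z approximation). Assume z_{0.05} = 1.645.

n = 39

Fisher's z: C = ½·ln((1+r)/(1−r)) = ½·ln(3.0000) = 0.5493.
n = ((z_{α} + z_β)/C)² + 3.
(1.645 + 1.645) / 0.5493 = 3.290 / 0.5493 = 5.989.
n = 5.989² + 3 = 35.87 + 3 = 38.9.
Round up.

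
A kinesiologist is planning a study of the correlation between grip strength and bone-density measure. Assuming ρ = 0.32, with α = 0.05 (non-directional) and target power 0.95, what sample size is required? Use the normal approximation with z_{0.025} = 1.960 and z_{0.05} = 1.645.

n = 122

Fisher's z: C = ½·ln((1+r)/(1−r)) = ½·ln(1.9412) = 0.3316.
n = ((z_{α/2} + z_β)/C)² + 3.
(1.960 + 1.645) / 0.3316 = 3.605 / 0.3316 = 10.872.
n = 10.872² + 3 = 118.19 + 3 = 121.2.
Round up.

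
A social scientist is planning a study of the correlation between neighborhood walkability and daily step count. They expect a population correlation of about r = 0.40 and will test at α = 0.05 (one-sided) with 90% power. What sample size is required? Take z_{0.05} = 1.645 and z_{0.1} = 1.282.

Fisher's z: C = ½·ln((1+r)/(1−r)) = ½·ln(2.3333) = 0.4236.
n = ((z_{α} + z_β)/C)² + 3.
(1.645 + 1.282) / 0.4236 = 2.927 / 0.4236 = 6.910.
n = 6.910² + 3 = 47.75 + 3 = 50.7.
Round up.

n = 51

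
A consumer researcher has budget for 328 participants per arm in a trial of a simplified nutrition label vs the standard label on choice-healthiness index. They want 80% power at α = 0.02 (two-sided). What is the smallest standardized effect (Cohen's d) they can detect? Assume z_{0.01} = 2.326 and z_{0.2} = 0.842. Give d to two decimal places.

d_min ≈ 0.25

For two independent groups of n = 328 each: d_min = (z_{α/2} + z_β)·√(2/n).
z-sum = 2.326 + 0.842 = 3.168.
d_min = 3.168 × √(2/328) = 3.168 × 0.0781 = 0.247.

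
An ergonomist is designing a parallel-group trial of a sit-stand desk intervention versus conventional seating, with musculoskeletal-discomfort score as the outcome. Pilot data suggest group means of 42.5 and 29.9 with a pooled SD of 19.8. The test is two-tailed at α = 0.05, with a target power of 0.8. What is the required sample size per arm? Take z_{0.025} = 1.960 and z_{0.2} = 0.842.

Cohen's d = |M₁ − M₂| / SD_pooled = |42.5 − 29.9| / 19.8 = 12.6 / 19.8 = 0.636.
For two independent groups with equal n: n = 2·((z_{α/2} + z_β) / d)².
z_{α/2} + z_β = 1.960 + 0.842 = 2.802.
n = 2 × (2.802 / 0.636)² = 2 × 4.406² = 2 × 19.41 = 38.8.
Round up to the next whole participant.

n = 39 per group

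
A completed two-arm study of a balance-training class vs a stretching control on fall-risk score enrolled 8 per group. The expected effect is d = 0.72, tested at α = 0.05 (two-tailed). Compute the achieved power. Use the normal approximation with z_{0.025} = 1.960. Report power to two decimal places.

power ≈ 0.30

For two equal groups, power = Φ(d·√(n/2) − z_{α/2}).
d·√(n/2) = 0.72 × √(8/2) = 0.72 × 2.000 = 1.440.
z_β = 1.440 − 1.960 = -0.520.
Power = Φ(-0.520) = 0.302.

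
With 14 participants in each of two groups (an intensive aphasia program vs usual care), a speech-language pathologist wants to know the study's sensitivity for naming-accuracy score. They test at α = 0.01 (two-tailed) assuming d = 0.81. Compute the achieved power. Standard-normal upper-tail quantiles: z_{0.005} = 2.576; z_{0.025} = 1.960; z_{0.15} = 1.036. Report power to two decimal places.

For two equal groups, power = Φ(d·√(n/2) − z_{α/2}).
d·√(n/2) = 0.81 × √(14/2) = 0.81 × 2.646 = 2.143.
z_β = 2.143 − 2.576 = -0.433.
Power = Φ(-0.433) = 0.333.

power ≈ 0.33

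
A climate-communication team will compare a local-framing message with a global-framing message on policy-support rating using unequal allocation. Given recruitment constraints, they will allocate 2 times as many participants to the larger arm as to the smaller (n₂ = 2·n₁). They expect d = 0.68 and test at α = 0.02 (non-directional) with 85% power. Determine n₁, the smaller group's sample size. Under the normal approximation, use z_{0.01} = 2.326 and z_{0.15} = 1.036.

With allocation ratio k = n₂/n₁ = 2, Var(x̄₁−x̄₂) = σ²(1/n₁ + 1/(k·n₁)) = σ²·(k+1)/(k·n₁).
So n₁ = (1 + 1/k)·((z_{α/2} + z_β)/d)² = 1.500 × (3.362/0.68)².
n₁ = 1.500 × 24.44 = 36.7.
Round up: n₁ = 37, giving n₂ = 2 × 37 = 74.

n₁ = 37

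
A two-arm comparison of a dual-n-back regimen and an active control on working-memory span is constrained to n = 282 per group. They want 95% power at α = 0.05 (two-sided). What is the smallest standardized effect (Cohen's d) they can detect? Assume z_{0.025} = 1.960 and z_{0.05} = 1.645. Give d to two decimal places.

For two independent groups of n = 282 each: d_min = (z_{α/2} + z_β)·√(2/n).
z-sum = 1.960 + 1.645 = 3.605.
d_min = 3.605 × √(2/282) = 3.605 × 0.0842 = 0.304.

d_min ≈ 0.30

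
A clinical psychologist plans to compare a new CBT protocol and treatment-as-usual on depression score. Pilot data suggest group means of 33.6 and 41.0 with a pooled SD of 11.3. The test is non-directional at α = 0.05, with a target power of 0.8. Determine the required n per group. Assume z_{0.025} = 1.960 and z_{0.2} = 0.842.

n = 37 per group

Cohen's d = |M₁ − M₂| / SD_pooled = |33.6 − 41.0| / 11.3 = 7.4 / 11.3 = 0.655.
For two independent groups with equal n: n = 2·((z_{α/2} + z_β) / d)².
z_{α/2} + z_β = 1.960 + 0.842 = 2.802.
n = 2 × (2.802 / 0.655)² = 2 × 4.278² = 2 × 18.30 = 36.6.
Round up to the next whole participant.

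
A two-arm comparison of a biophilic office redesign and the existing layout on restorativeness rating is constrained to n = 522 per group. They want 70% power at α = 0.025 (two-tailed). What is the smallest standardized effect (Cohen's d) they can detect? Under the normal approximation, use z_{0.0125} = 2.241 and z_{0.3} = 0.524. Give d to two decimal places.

For two independent groups of n = 522 each: d_min = (z_{α/2} + z_β)·√(2/n).
z-sum = 2.241 + 0.524 = 2.765.
d_min = 2.765 × √(2/522) = 2.765 × 0.0619 = 0.171.

d_min ≈ 0.17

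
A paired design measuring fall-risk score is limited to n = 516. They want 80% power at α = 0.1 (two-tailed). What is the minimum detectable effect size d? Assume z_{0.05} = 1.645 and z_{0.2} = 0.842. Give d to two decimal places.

d_min ≈ 0.11

For a single sample (or paired design) of n = 516: d_min = (z_{α/2} + z_β)/√n.
z-sum = 1.645 + 0.842 = 2.487.
d_min = 2.487 / √516 = 2.487 / 22.716 = 0.109.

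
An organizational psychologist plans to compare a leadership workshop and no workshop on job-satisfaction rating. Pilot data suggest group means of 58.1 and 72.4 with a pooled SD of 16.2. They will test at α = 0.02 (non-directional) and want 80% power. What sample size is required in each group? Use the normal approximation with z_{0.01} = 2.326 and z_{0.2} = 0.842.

n = 26 per group

Cohen's d = |M₁ − M₂| / SD_pooled = |58.1 − 72.4| / 16.2 = 14.3 / 16.2 = 0.883.
For two independent groups with equal n: n = 2·((z_{α/2} + z_β) / d)².
z_{α/2} + z_β = 2.326 + 0.842 = 3.168.
n = 2 × (3.168 / 0.883)² = 2 × 3.588² = 2 × 12.87 = 25.7.
Round up to the next whole participant.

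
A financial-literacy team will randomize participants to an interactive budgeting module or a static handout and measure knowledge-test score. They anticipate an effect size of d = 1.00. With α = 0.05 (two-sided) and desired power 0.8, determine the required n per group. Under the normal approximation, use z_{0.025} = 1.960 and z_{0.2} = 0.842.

For two independent groups with equal n: n = 2·((z_{α/2} + z_β) / d)².
z_{α/2} + z_β = 1.960 + 0.842 = 2.802.
n = 2 × (2.802 / 1.00)² = 2 × 2.802² = 2 × 7.85 = 15.7.
Round up to the next whole participant.

n = 16 per group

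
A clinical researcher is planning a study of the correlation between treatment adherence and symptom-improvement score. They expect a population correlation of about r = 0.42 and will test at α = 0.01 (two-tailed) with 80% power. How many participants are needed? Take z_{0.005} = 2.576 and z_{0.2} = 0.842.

n = 62

Fisher's z: C = ½·ln((1+r)/(1−r)) = ½·ln(2.4483) = 0.4477.
n = ((z_{α/2} + z_β)/C)² + 3.
(2.576 + 0.842) / 0.4477 = 3.418 / 0.4477 = 7.635.
n = 7.635² + 3 = 58.29 + 3 = 61.3.
Round up.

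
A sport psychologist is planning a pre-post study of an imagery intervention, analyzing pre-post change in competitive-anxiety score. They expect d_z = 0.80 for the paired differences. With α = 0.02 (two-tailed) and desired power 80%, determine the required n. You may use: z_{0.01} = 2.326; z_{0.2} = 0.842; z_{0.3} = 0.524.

n = 16 pairs

For a paired (one-sample on differences) test: n = ((z_{α/2} + z_β) / d)².
z_{α/2} + z_β = 2.326 + 0.842 = 3.168.
n = (3.168 / 0.80)² = 3.960² = 15.68.
Round up.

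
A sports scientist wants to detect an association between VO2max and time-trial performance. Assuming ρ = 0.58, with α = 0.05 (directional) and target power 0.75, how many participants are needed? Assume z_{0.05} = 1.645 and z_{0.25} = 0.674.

n = 16

Fisher's z: C = ½·ln((1+r)/(1−r)) = ½·ln(3.7619) = 0.6625.
n = ((z_{α} + z_β)/C)² + 3.
(1.645 + 0.674) / 0.6625 = 2.319 / 0.6625 = 3.500.
n = 3.500² + 3 = 12.25 + 3 = 15.3.
Round up.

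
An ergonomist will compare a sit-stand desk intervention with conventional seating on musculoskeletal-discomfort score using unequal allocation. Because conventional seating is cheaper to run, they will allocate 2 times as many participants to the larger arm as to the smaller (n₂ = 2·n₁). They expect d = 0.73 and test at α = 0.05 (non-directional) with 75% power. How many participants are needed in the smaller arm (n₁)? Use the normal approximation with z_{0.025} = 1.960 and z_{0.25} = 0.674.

With allocation ratio k = n₂/n₁ = 2, Var(x̄₁−x̄₂) = σ²(1/n₁ + 1/(k·n₁)) = σ²·(k+1)/(k·n₁).
So n₁ = (1 + 1/k)·((z_{α/2} + z_β)/d)² = 1.500 × (2.634/0.73)².
n₁ = 1.500 × 13.02 = 19.5.
Round up: n₁ = 20, giving n₂ = 2 × 20 = 40.

n₁ = 20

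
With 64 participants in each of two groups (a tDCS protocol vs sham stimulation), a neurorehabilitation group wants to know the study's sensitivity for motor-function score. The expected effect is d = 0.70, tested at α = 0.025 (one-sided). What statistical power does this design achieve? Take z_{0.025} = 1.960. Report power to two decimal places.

For two equal groups, power = Φ(d·√(n/2) − z_{α}).
d·√(n/2) = 0.70 × √(64/2) = 0.70 × 5.657 = 3.960.
z_β = 3.960 − 1.960 = 2.000.
Power = Φ(2.000) = 0.977.

power ≈ 0.98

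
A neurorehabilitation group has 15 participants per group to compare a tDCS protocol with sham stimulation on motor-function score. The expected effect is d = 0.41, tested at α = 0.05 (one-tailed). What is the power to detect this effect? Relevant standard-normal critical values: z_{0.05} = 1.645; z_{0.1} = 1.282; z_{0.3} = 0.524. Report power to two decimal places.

For two equal groups, power = Φ(d·√(n/2) − z_{α}).
d·√(n/2) = 0.41 × √(15/2) = 0.41 × 2.739 = 1.123.
z_β = 1.123 − 1.645 = -0.522.
Power = Φ(-0.522) = 0.301.

power ≈ 0.30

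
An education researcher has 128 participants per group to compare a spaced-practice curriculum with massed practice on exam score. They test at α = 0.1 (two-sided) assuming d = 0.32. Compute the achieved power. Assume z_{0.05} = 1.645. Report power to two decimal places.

power ≈ 0.82

For two equal groups, power = Φ(d·√(n/2) − z_{α/2}).
d·√(n/2) = 0.32 × √(128/2) = 0.32 × 8.000 = 2.560.
z_β = 2.560 − 1.645 = 0.915.
Power = Φ(0.915) = 0.820.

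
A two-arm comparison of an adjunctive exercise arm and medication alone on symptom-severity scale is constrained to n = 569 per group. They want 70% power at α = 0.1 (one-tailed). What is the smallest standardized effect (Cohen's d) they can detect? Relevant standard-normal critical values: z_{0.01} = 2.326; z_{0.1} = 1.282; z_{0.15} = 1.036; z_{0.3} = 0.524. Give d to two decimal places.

For two independent groups of n = 569 each: d_min = (z_{α} + z_β)·√(2/n).
z-sum = 1.282 + 0.524 = 1.806.
d_min = 1.806 × √(2/569) = 1.806 × 0.0593 = 0.107.

d_min ≈ 0.11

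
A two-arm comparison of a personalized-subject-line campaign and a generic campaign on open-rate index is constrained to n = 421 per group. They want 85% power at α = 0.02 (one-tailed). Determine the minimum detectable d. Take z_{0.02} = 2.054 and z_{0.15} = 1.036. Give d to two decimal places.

For two independent groups of n = 421 each: d_min = (z_{α} + z_β)·√(2/n).
z-sum = 2.054 + 1.036 = 3.090.
d_min = 3.090 × √(2/421) = 3.090 × 0.0689 = 0.213.

d_min ≈ 0.21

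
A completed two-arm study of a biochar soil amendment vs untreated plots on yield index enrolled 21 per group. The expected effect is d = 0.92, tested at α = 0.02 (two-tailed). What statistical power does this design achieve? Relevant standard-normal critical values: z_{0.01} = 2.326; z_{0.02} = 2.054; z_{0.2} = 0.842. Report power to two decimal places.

power ≈ 0.74

For two equal groups, power = Φ(d·√(n/2) − z_{α/2}).
d·√(n/2) = 0.92 × √(21/2) = 0.92 × 3.240 = 2.981.
z_β = 2.981 − 2.326 = 0.655.
Power = Φ(0.655) = 0.744.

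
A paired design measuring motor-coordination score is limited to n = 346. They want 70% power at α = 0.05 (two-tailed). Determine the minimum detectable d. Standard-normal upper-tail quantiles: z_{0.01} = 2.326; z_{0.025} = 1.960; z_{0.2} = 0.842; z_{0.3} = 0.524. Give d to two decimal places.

For a single sample (or paired design) of n = 346: d_min = (z_{α/2} + z_β)/√n.
z-sum = 1.960 + 0.524 = 2.484.
d_min = 2.484 / √346 = 2.484 / 18.601 = 0.134.

d_min ≈ 0.13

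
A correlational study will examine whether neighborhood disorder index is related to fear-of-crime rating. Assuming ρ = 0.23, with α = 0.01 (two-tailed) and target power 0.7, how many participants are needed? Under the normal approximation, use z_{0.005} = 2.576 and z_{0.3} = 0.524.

n = 179

Fisher's z: C = ½·ln((1+r)/(1−r)) = ½·ln(1.5974) = 0.2342.
n = ((z_{α/2} + z_β)/C)² + 3.
(2.576 + 0.524) / 0.2342 = 3.100 / 0.2342 = 13.237.
n = 13.237² + 3 = 175.21 + 3 = 178.2.
Round up.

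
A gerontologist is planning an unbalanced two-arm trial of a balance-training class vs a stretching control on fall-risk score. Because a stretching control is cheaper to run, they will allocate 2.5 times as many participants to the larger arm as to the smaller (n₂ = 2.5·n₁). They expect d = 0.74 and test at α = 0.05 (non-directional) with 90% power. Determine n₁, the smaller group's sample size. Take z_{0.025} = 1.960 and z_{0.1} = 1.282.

With allocation ratio k = n₂/n₁ = 2.5, Var(x̄₁−x̄₂) = σ²(1/n₁ + 1/(k·n₁)) = σ²·(k+1)/(k·n₁).
So n₁ = (1 + 1/k)·((z_{α/2} + z_β)/d)² = 1.400 × (3.242/0.74)².
n₁ = 1.400 × 19.19 = 26.9.
Round up: n₁ = 27, giving n₂ = ⌈2.5 × 27⌉ = ⌈67.5⌉ = 68.

n₁ = 27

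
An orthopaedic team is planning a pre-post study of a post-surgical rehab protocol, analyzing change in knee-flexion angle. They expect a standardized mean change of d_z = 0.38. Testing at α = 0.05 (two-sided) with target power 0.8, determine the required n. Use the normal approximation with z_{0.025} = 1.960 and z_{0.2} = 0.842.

n = 55 pairs

For a paired (one-sample on differences) test: n = ((z_{α/2} + z_β) / d)².
z_{α/2} + z_β = 1.960 + 0.842 = 2.802.
n = (2.802 / 0.38)² = 7.374² = 54.37.
Round up.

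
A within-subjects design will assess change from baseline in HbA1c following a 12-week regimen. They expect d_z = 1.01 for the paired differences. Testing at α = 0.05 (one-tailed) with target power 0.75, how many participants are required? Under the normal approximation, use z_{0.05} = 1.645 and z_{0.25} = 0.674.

n = 6 pairs

For a paired (one-sample on differences) test: n = ((z_{α} + z_β) / d)².
z_{α} + z_β = 1.645 + 0.674 = 2.319.
n = (2.319 / 1.01)² = 2.296² = 5.27.
Round up.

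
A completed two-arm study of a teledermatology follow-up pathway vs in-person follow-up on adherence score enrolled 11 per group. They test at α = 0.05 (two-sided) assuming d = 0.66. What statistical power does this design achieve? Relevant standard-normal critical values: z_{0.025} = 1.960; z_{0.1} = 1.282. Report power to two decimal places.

power ≈ 0.34

For two equal groups, power = Φ(d·√(n/2) − z_{α/2}).
d·√(n/2) = 0.66 × √(11/2) = 0.66 × 2.345 = 1.548.
z_β = 1.548 − 1.960 = -0.412.
Power = Φ(-0.412) = 0.340.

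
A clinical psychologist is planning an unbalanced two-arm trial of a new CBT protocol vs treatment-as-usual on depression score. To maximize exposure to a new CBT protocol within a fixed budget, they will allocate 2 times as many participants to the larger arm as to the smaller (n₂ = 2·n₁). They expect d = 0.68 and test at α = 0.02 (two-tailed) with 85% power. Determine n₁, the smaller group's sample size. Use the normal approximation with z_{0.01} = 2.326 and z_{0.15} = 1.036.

n₁ = 37

With allocation ratio k = n₂/n₁ = 2, Var(x̄₁−x̄₂) = σ²(1/n₁ + 1/(k·n₁)) = σ²·(k+1)/(k·n₁).
So n₁ = (1 + 1/k)·((z_{α/2} + z_β)/d)² = 1.500 × (3.362/0.68)².
n₁ = 1.500 × 24.44 = 36.7.
Round up: n₁ = 37, giving n₂ = 2 × 37 = 74.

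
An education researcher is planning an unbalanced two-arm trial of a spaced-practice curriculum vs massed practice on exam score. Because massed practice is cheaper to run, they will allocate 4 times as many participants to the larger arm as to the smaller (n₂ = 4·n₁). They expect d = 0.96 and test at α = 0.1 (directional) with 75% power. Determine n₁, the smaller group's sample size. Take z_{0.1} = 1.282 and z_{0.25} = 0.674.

With allocation ratio k = n₂/n₁ = 4, Var(x̄₁−x̄₂) = σ²(1/n₁ + 1/(k·n₁)) = σ²·(k+1)/(k·n₁).
So n₁ = (1 + 1/k)·((z_{α} + z_β)/d)² = 1.250 × (1.956/0.96)².
n₁ = 1.250 × 4.15 = 5.2.
Round up: n₁ = 6, giving n₂ = 4 × 6 = 24.

n₁ = 6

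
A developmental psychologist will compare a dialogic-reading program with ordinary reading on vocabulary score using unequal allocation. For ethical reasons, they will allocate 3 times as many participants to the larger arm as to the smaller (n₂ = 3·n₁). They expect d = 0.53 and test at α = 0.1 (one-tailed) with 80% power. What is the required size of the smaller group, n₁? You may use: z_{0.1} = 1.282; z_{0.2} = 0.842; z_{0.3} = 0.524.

n₁ = 22

With allocation ratio k = n₂/n₁ = 3, Var(x̄₁−x̄₂) = σ²(1/n₁ + 1/(k·n₁)) = σ²·(k+1)/(k·n₁).
So n₁ = (1 + 1/k)·((z_{α} + z_β)/d)² = 1.333 × (2.124/0.53)².
n₁ = 1.333 × 16.06 = 21.4.
Round up: n₁ = 22, giving n₂ = 3 × 22 = 66.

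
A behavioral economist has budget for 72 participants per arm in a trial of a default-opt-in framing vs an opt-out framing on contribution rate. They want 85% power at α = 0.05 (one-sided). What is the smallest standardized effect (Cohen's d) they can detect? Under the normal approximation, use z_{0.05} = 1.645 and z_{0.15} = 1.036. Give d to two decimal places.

d_min ≈ 0.45

For two independent groups of n = 72 each: d_min = (z_{α} + z_β)·√(2/n).
z-sum = 1.645 + 1.036 = 2.681.
d_min = 2.681 × √(2/72) = 2.681 × 0.1667 = 0.447.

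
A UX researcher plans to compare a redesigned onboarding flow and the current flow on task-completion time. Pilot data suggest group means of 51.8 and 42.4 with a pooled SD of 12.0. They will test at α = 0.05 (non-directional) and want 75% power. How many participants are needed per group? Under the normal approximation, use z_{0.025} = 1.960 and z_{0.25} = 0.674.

Cohen's d = |M₁ − M₂| / SD_pooled = |51.8 − 42.4| / 12.0 = 9.4 / 12.0 = 0.783.
For two independent groups with equal n: n = 2·((z_{α/2} + z_β) / d)².
z_{α/2} + z_β = 1.960 + 0.674 = 2.634.
n = 2 × (2.634 / 0.783)² = 2 × 3.364² = 2 × 11.32 = 22.6.
Round up to the next whole participant.

n = 23 per group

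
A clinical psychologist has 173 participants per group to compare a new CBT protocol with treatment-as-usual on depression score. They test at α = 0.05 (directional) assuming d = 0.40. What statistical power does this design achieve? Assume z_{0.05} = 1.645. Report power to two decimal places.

For two equal groups, power = Φ(d·√(n/2) − z_{α}).
d·√(n/2) = 0.40 × √(173/2) = 0.40 × 9.301 = 3.720.
z_β = 3.720 − 1.645 = 2.075.
Power = Φ(2.075) = 0.981.

power ≈ 0.98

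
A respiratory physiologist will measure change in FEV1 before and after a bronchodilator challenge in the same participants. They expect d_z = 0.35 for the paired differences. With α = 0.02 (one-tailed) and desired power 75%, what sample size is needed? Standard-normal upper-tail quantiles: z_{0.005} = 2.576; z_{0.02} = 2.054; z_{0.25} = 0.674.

n = 61 pairs

For a paired (one-sample on differences) test: n = ((z_{α} + z_β) / d)².
z_{α} + z_β = 2.054 + 0.674 = 2.728.
n = (2.728 / 0.35)² = 7.794² = 60.75.
Round up.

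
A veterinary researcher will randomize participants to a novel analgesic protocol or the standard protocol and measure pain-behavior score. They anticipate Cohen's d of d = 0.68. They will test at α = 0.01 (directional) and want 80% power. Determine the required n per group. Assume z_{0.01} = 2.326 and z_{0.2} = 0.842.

For two independent groups with equal n: n = 2·((z_{α} + z_β) / d)².
z_{α} + z_β = 2.326 + 0.842 = 3.168.
n = 2 × (3.168 / 0.68)² = 2 × 4.659² = 2 × 21.70 = 43.4.
Round up to the next whole participant.

n = 44 per group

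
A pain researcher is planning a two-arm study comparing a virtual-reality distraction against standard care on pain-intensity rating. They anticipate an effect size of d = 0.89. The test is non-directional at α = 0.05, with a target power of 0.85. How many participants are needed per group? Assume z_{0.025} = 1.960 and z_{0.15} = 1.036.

n = 23 per group

For two independent groups with equal n: n = 2·((z_{α/2} + z_β) / d)².
z_{α/2} + z_β = 1.960 + 1.036 = 2.996.
n = 2 × (2.996 / 0.89)² = 2 × 3.366² = 2 × 11.33 = 22.7.
Round up to the next whole participant.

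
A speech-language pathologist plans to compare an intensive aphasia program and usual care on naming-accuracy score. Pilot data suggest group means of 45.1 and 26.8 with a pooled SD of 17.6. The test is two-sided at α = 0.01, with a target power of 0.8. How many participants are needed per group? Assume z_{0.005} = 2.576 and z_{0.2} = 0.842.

n = 22 per group

Cohen's d = |M₁ − M₂| / SD_pooled = |45.1 − 26.8| / 17.6 = 18.3 / 17.6 = 1.040.
For two independent groups with equal n: n = 2·((z_{α/2} + z_β) / d)².
z_{α/2} + z_β = 2.576 + 0.842 = 3.418.
n = 2 × (3.418 / 1.040)² = 2 × 3.287² = 2 × 10.80 = 21.6.
Round up to the next whole participant.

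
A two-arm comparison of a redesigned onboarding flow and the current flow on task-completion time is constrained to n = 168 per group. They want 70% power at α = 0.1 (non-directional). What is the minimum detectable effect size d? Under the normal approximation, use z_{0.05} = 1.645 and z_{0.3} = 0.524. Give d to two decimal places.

d_min ≈ 0.24

For two independent groups of n = 168 each: d_min = (z_{α/2} + z_β)·√(2/n).
z-sum = 1.645 + 0.524 = 2.169.
d_min = 2.169 × √(2/168) = 2.169 × 0.1091 = 0.237.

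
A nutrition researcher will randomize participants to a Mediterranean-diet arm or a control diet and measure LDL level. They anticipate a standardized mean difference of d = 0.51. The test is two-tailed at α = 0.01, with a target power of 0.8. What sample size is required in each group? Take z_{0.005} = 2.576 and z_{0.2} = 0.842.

n = 90 per group

For two independent groups with equal n: n = 2·((z_{α/2} + z_β) / d)².
z_{α/2} + z_β = 2.576 + 0.842 = 3.418.
n = 2 × (3.418 / 0.51)² = 2 × 6.702² = 2 × 44.92 = 89.8.
Round up to the next whole participant.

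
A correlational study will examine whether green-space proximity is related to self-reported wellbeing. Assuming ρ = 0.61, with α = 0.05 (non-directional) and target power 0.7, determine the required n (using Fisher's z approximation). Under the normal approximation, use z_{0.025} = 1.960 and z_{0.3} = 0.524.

n = 16

Fisher's z: C = ½·ln((1+r)/(1−r)) = ½·ln(4.1282) = 0.7089.
n = ((z_{α/2} + z_β)/C)² + 3.
(1.960 + 0.524) / 0.7089 = 2.484 / 0.7089 = 3.504.
n = 3.504² + 3 = 12.28 + 3 = 15.3.
Round up.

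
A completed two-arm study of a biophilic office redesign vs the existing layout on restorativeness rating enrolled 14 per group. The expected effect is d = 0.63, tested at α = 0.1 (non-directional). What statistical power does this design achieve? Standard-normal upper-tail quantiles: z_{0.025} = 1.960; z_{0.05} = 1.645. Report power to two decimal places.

For two equal groups, power = Φ(d·√(n/2) − z_{α/2}).
d·√(n/2) = 0.63 × √(14/2) = 0.63 × 2.646 = 1.667.
z_β = 1.667 − 1.645 = 0.022.
Power = Φ(0.022) = 0.509.

power ≈ 0.51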